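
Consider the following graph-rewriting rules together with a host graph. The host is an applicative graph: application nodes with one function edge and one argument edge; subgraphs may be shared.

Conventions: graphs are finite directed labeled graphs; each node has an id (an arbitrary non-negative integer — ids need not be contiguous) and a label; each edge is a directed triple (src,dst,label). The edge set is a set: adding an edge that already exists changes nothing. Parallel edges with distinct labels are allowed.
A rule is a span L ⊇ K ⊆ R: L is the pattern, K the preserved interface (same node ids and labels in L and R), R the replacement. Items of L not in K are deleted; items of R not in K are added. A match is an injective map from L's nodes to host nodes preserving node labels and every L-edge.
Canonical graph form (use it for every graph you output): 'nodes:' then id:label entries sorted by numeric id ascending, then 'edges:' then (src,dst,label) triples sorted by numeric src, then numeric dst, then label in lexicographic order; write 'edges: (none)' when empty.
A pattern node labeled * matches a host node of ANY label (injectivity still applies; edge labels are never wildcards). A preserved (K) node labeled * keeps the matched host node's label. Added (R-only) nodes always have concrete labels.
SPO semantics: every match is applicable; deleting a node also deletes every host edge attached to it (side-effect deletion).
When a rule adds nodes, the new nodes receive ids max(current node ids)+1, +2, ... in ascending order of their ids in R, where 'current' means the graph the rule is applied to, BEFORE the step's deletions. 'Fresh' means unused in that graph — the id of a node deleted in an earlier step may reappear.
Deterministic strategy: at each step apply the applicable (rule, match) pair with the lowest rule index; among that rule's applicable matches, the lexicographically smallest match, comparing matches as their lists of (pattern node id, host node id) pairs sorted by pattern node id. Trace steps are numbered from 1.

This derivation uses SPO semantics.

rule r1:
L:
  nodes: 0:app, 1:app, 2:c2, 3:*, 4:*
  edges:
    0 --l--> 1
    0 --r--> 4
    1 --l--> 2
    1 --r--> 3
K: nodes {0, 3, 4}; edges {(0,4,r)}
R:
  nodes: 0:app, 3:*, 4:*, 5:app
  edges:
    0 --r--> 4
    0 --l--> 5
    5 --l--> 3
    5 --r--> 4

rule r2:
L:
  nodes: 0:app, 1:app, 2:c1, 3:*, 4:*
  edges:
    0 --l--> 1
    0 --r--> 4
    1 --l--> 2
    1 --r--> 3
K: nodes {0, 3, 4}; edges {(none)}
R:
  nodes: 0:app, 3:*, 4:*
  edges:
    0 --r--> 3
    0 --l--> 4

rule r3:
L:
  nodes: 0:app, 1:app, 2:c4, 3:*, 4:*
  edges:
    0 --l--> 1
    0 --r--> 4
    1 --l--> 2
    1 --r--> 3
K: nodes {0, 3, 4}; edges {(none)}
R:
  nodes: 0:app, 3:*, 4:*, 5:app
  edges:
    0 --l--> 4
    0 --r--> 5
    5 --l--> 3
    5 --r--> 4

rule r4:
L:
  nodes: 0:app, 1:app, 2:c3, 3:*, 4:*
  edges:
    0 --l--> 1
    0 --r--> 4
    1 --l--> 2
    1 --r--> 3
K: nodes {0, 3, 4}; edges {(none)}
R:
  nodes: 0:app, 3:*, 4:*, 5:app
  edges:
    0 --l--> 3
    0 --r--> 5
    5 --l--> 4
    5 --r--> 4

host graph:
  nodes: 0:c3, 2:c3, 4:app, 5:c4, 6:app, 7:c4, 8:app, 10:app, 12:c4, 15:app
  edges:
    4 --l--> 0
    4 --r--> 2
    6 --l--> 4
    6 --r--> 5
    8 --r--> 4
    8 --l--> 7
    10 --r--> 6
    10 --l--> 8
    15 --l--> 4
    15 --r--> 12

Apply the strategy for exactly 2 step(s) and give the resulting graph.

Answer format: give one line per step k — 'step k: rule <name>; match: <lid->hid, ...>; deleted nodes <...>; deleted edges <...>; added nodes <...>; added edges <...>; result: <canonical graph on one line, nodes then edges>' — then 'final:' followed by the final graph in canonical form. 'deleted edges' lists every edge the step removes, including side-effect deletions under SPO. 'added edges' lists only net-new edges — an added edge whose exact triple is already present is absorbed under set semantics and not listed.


step 1: rule r3; match: 0->10, 1->8, 2->7, 3->4, 4->6; deleted nodes 7, 8; deleted edges (8,4,r); (8,7,l); (10,6,r); (10,8,l); added nodes 16; added edges (10,6,l); (10,16,r); (16,4,l); (16,6,r); result: nodes: 0:c3, 2:c3, 4:app, 5:c4, 6:app, 10:app, 12:c4, 15:app, 16:app edges: (4,0,l); (4,2,r); (6,4,l); (6,5,r); (10,6,l); (10,16,r); (15,4,l); (15,12,r); (16,4,l); (16,6,r)
step 2: rule r4; match: 0->6, 1->4, 2->0, 3->2, 4->5; deleted nodes 0, 4; deleted edges (4,0,l); (4,2,r); (6,4,l); (6,5,r); (15,4,l); (16,4,l); added nodes 17; added edges (6,2,l); (6,17,r); (17,5,l); (17,5,r); result: nodes: 2:c3, 5:c4, 6:app, 10:app, 12:c4, 15:app, 16:app, 17:app edges: (6,2,l); (6,17,r); (10,6,l); (10,16,r); (15,12,r); (16,6,r); (17,5,l); (17,5,r)
final:
nodes: 2:c3, 5:c4, 6:app, 10:app, 12:c4, 15:app, 16:app, 17:app
edges: (6,2,l); (6,17,r); (10,6,l); (10,16,r); (15,12,r); (16,6,r); (17,5,l); (17,5,r)


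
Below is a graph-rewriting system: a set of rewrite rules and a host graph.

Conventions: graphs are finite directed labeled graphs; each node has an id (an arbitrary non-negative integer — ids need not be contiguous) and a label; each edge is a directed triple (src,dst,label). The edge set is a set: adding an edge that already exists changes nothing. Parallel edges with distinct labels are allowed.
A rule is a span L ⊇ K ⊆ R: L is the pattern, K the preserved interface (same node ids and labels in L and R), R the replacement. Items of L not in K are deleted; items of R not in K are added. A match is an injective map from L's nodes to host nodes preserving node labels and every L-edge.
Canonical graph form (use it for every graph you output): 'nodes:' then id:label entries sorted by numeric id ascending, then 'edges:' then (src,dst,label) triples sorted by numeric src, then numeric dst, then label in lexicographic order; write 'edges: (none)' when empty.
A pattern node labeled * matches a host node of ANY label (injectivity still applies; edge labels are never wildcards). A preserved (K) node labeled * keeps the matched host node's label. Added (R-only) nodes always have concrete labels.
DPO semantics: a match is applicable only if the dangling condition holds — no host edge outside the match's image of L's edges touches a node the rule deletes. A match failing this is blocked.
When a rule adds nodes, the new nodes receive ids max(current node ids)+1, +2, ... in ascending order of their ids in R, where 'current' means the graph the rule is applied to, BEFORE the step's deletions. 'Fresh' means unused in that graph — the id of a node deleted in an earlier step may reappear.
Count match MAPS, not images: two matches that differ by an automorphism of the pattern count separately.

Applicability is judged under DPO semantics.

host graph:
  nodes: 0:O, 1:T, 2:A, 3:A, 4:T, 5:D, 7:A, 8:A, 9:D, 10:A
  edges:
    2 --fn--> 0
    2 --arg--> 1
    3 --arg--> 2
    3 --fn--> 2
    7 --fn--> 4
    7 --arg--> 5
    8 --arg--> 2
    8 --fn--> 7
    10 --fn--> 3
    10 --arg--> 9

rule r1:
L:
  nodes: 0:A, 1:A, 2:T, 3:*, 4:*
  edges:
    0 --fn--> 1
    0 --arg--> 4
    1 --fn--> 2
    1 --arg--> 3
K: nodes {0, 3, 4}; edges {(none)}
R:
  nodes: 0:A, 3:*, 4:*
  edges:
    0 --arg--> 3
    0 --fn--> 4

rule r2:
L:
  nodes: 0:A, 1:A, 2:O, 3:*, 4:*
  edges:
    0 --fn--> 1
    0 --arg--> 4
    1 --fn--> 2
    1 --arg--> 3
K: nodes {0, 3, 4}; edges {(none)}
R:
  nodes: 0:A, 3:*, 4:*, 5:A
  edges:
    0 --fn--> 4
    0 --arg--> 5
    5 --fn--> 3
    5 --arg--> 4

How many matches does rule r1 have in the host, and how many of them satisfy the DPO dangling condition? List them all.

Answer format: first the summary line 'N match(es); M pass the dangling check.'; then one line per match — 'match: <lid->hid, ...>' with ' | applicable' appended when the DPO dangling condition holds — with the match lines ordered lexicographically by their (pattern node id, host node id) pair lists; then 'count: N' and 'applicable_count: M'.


1 match(es); 1 pass the dangling check.
match: 0->8, 1->7, 2->4, 3->5, 4->2 | applicable
count: 1
applicable_count: 1


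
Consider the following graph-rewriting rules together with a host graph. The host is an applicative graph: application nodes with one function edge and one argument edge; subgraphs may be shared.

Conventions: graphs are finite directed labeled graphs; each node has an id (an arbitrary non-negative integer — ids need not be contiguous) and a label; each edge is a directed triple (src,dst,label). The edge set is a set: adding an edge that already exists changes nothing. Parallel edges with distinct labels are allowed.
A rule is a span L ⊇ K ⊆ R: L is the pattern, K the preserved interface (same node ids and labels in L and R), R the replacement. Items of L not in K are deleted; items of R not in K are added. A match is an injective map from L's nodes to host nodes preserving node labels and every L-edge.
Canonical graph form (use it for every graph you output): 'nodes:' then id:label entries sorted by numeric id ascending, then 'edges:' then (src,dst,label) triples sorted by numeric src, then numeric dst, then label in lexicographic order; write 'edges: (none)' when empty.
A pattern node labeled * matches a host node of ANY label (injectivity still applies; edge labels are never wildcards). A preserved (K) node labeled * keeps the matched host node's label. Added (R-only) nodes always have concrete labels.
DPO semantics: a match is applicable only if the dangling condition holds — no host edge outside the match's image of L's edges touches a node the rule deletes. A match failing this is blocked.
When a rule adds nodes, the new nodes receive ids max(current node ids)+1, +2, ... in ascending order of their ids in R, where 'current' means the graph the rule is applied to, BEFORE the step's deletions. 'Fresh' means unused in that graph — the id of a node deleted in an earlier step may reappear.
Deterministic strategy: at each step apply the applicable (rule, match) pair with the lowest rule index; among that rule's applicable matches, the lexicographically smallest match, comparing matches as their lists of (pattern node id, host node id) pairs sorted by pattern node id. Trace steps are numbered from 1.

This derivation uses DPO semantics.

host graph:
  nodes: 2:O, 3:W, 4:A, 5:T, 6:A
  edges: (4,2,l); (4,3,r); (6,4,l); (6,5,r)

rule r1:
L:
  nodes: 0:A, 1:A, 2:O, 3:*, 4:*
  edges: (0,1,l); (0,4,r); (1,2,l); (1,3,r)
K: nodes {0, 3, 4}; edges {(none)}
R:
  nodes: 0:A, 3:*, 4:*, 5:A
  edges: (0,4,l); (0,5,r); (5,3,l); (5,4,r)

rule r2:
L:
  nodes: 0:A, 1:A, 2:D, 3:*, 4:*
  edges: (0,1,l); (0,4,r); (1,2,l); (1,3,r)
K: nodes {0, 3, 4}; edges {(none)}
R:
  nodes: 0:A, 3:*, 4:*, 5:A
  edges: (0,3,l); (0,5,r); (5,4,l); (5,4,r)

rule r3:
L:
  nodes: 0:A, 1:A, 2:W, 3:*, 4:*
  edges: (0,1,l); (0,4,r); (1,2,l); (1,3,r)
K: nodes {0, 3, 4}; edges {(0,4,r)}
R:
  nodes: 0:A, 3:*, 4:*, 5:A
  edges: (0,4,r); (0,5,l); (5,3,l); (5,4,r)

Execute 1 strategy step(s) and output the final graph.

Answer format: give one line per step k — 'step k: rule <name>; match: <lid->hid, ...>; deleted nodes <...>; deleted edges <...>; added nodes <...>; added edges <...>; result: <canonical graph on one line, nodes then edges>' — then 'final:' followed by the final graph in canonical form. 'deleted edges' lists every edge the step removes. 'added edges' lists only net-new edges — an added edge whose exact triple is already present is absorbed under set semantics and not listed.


step 1: rule r1; match: 0->6, 1->4, 2->2, 3->3, 4->5; deleted nodes 2, 4; deleted edges (4,2,l); (4,3,r); (6,4,l); (6,5,r); added nodes 7; added edges (6,5,l); (6,7,r); (7,3,l); (7,5,r); result: nodes: 3:W, 5:T, 6:A, 7:A edges: (6,5,l); (6,7,r); (7,3,l); (7,5,r)
final:
nodes: 3:W, 5:T, 6:A, 7:A
edges: (6,5,l); (6,7,r); (7,3,l); (7,5,r)


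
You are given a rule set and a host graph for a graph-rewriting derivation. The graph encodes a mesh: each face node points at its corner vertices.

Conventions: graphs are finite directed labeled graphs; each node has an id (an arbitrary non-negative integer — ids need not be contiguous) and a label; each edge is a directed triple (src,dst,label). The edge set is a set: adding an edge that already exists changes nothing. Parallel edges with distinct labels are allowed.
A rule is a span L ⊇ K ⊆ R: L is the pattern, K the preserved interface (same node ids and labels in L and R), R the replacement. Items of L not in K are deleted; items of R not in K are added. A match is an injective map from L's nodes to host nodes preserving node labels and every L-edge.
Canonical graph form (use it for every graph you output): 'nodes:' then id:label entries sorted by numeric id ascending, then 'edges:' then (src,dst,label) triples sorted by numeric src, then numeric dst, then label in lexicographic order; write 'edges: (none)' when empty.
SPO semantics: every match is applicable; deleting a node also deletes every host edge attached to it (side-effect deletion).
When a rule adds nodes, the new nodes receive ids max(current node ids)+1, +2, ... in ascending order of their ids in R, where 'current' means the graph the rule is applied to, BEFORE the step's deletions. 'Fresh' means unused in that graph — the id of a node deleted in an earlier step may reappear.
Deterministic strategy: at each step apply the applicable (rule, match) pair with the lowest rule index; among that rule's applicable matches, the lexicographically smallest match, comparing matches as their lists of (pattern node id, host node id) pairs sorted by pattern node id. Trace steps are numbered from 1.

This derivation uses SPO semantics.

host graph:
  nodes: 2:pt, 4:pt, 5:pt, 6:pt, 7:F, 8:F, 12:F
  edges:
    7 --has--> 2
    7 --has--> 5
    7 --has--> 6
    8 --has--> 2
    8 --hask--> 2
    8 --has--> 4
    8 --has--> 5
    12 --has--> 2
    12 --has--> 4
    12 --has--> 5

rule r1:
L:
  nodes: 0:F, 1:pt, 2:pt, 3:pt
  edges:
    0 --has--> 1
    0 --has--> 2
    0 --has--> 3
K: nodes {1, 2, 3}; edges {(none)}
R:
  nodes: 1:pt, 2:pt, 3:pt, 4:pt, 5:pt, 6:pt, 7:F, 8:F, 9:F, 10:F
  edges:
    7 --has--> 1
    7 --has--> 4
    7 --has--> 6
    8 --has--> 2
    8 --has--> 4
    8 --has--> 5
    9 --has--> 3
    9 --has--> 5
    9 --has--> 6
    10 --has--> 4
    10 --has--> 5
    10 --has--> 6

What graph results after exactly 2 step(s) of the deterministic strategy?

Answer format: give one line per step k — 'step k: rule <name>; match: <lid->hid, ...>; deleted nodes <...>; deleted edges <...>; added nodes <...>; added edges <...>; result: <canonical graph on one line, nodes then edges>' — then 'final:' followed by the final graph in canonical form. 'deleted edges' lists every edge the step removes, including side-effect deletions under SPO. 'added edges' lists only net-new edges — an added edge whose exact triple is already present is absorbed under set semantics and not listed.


step 1: rule r1; match: 0->7, 1->2, 2->5, 3->6; deleted nodes 7; deleted edges (7,2,has); (7,5,has); (7,6,has); added nodes 13, 14, 15, 16, 17, 18, 19; added edges (16,2,has); (16,13,has); (16,15,has); (17,5,has); (17,13,has); (17,14,has); (18,6,has); (18,14,has); (18,15,has); (19,13,has); (19,14,has); (19,15,has); result: nodes: 2:pt, 4:pt, 5:pt, 6:pt, 8:F, 12:F, 13:pt, 14:pt, 15:pt, 16:F, 17:F, 18:F, 19:F edges: (8,2,has); (8,2,hask); (8,4,has); (8,5,has); (12,2,has); (12,4,has); (12,5,has); (16,2,has); (16,13,has); (16,15,has); (17,5,has); (17,13,has); (17,14,has); (18,6,has); (18,14,has); (18,15,has); (19,13,has); (19,14,has); (19,15,has)
step 2: rule r1; match: 0->8, 1->2, 2->4, 3->5; deleted nodes 8; deleted edges (8,2,has); (8,2,hask); (8,4,has); (8,5,has); added nodes 20, 21, 22, 23, 24, 25, 26; added edges (23,2,has); (23,20,has); (23,22,has); (24,4,has); (24,20,has); (24,21,has); (25,5,has); (25,21,has); (25,22,has); (26,20,has); (26,21,has); (26,22,has); result: nodes: 2:pt, 4:pt, 5:pt, 6:pt, 12:F, 13:pt, 14:pt, 15:pt, 16:F, 17:F, 18:F, 19:F, 20:pt, 21:pt, 22:pt, 23:F, 24:F, 25:F, 26:F edges: (12,2,has); (12,4,has); (12,5,has); (16,2,has); (16,13,has); (16,15,has); (17,5,has); (17,13,has); (17,14,has); (18,6,has); (18,14,has); (18,15,has); (19,13,has); (19,14,has); (19,15,has); (23,2,has); (23,20,has); (23,22,has); (24,4,has); (24,20,has); (24,21,has); (25,5,has); (25,21,has); (25,22,has); (26,20,has); (26,21,has); (26,22,has)
final:
nodes: 2:pt, 4:pt, 5:pt, 6:pt, 12:F, 13:pt, 14:pt, 15:pt, 16:F, 17:F, 18:F, 19:F, 20:pt, 21:pt, 22:pt, 23:F, 24:F, 25:F, 26:F
edges: (12,2,has); (12,4,has); (12,5,has); (16,2,has); (16,13,has); (16,15,has); (17,5,has); (17,13,has); (17,14,has); (18,6,has); (18,14,has); (18,15,has); (19,13,has); (19,14,has); (19,15,has); (23,2,has); (23,20,has); (23,22,has); (24,4,has); (24,20,has); (24,21,has); (25,5,has); (25,21,has); (25,22,has); (26,20,has); (26,21,has); (26,22,has)


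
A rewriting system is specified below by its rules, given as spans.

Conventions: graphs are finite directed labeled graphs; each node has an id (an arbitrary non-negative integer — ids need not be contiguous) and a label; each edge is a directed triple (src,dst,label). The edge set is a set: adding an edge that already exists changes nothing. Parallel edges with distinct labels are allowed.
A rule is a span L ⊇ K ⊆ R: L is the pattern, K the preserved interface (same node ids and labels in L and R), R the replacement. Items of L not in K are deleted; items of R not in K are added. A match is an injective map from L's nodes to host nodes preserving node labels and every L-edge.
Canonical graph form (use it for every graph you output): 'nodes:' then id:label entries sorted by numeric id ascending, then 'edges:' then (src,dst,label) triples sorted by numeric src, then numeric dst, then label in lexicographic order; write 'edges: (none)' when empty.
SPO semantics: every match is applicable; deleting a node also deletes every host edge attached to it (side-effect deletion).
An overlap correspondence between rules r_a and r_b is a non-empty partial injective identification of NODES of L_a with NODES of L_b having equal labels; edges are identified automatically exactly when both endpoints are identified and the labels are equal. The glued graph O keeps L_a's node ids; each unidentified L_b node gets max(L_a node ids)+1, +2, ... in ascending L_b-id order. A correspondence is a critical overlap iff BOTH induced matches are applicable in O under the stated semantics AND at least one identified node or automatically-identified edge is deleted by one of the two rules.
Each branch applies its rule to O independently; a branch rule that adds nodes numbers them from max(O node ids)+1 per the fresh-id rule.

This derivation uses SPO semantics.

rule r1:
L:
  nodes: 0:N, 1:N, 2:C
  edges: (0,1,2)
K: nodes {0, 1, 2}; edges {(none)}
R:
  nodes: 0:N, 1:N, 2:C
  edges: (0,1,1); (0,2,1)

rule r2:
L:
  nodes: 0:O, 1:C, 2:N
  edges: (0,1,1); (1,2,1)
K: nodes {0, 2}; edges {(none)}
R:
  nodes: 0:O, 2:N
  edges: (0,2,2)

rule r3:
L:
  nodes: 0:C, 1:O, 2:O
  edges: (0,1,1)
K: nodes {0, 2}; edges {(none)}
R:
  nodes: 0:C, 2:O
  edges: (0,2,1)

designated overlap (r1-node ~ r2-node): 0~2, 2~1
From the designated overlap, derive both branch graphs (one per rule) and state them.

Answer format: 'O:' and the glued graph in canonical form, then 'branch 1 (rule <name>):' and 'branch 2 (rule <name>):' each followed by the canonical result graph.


O:
nodes: 0:N, 1:N, 2:C, 3:O
edges: (0,1,2); (2,0,1); (3,2,1)
branch 1 (rule r1):
nodes: 0:N, 1:N, 2:C, 3:O
edges: (0,1,1); (0,2,1); (2,0,1); (3,2,1)
branch 2 (rule r2):
nodes: 0:N, 1:N, 3:O
edges: (0,1,2); (3,0,2)


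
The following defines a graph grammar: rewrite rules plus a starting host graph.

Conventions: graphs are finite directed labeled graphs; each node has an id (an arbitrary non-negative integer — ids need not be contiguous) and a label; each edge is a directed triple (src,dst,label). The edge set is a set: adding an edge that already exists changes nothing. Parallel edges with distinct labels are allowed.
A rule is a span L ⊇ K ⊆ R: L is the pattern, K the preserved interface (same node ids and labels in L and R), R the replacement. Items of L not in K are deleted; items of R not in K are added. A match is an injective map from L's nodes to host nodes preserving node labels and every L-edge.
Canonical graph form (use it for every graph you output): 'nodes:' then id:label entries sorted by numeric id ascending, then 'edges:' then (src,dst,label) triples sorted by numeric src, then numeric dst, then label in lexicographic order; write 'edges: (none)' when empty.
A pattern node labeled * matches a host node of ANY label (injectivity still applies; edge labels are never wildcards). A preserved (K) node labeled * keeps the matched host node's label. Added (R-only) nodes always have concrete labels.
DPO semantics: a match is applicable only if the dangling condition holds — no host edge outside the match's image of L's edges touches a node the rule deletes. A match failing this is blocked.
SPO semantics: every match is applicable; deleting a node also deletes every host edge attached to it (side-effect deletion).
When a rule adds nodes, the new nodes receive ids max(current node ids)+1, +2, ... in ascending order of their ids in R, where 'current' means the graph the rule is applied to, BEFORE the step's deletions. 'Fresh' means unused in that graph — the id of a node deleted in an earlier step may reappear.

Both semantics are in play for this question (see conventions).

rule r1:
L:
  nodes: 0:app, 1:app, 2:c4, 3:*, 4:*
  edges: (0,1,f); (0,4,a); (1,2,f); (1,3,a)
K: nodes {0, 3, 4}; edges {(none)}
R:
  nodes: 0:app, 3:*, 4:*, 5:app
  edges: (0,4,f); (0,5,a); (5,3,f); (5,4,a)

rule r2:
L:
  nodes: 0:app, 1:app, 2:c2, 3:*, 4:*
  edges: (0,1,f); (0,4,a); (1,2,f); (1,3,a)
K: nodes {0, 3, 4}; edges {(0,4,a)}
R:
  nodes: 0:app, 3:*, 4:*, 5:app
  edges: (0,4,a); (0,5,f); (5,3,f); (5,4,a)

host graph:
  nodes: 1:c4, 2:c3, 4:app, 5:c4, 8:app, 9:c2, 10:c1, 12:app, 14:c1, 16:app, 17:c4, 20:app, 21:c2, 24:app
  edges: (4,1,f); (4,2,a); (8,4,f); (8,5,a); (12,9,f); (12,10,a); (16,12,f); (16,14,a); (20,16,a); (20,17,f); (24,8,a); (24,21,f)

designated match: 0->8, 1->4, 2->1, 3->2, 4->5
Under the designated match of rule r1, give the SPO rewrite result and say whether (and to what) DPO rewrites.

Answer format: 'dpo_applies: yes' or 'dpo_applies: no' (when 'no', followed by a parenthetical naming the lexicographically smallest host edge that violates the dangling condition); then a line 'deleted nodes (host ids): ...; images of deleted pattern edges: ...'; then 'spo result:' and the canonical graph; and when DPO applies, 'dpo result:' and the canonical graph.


dpo_applies: yes
deleted nodes (host ids): 1, 4; images of deleted pattern edges: (4,1,f); (4,2,a); (8,4,f); (8,5,a)
spo result:
nodes: 2:c3, 5:c4, 8:app, 9:c2, 10:c1, 12:app, 14:c1, 16:app, 17:c4, 20:app, 21:c2, 24:app, 25:app
edges: (8,5,f); (8,25,a); (12,9,f); (12,10,a); (16,12,f); (16,14,a); (20,16,a); (20,17,f); (24,8,a); (24,21,f); (25,2,f); (25,5,a)
dpo result:
nodes: 2:c3, 5:c4, 8:app, 9:c2, 10:c1, 12:app, 14:c1, 16:app, 17:c4, 20:app, 21:c2, 24:app, 25:app
edges: (8,5,f); (8,25,a); (12,9,f); (12,10,a); (16,12,f); (16,14,a); (20,16,a); (20,17,f); (24,8,a); (24,21,f); (25,2,f); (25,5,a)


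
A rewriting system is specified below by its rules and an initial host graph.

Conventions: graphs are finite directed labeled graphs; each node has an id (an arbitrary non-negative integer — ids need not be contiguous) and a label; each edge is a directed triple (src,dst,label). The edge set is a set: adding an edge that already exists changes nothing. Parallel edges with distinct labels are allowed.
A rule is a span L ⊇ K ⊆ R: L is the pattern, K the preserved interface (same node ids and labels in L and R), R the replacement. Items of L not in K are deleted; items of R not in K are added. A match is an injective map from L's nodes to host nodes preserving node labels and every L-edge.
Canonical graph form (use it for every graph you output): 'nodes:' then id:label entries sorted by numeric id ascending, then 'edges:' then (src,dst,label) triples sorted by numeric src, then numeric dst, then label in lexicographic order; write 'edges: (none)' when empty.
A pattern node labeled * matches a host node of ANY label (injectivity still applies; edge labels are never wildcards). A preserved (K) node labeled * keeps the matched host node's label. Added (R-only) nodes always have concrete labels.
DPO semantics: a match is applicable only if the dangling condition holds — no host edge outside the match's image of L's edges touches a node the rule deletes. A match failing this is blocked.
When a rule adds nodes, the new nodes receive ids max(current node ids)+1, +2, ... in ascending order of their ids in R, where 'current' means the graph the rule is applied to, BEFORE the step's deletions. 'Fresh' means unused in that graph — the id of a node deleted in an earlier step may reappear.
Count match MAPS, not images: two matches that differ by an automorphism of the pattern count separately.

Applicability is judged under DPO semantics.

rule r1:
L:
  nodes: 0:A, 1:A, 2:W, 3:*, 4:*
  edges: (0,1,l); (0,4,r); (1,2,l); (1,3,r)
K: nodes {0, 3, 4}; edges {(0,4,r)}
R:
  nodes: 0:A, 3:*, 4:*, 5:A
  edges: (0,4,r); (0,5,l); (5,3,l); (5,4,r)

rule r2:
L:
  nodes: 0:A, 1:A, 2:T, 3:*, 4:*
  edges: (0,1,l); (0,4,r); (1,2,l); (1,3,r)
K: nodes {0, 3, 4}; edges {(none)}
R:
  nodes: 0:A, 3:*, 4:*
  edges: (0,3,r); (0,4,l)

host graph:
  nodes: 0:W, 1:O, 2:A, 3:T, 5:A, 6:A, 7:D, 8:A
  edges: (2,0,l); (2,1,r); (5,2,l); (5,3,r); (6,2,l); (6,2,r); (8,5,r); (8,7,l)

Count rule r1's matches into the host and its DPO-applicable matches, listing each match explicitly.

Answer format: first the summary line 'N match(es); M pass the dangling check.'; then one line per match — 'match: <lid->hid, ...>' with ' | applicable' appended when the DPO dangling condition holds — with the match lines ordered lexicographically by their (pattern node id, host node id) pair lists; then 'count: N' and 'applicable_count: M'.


1 match(es); 0 pass the dangling check.
match: 0->5, 1->2, 2->0, 3->1, 4->3
count: 1
applicable_count: 0


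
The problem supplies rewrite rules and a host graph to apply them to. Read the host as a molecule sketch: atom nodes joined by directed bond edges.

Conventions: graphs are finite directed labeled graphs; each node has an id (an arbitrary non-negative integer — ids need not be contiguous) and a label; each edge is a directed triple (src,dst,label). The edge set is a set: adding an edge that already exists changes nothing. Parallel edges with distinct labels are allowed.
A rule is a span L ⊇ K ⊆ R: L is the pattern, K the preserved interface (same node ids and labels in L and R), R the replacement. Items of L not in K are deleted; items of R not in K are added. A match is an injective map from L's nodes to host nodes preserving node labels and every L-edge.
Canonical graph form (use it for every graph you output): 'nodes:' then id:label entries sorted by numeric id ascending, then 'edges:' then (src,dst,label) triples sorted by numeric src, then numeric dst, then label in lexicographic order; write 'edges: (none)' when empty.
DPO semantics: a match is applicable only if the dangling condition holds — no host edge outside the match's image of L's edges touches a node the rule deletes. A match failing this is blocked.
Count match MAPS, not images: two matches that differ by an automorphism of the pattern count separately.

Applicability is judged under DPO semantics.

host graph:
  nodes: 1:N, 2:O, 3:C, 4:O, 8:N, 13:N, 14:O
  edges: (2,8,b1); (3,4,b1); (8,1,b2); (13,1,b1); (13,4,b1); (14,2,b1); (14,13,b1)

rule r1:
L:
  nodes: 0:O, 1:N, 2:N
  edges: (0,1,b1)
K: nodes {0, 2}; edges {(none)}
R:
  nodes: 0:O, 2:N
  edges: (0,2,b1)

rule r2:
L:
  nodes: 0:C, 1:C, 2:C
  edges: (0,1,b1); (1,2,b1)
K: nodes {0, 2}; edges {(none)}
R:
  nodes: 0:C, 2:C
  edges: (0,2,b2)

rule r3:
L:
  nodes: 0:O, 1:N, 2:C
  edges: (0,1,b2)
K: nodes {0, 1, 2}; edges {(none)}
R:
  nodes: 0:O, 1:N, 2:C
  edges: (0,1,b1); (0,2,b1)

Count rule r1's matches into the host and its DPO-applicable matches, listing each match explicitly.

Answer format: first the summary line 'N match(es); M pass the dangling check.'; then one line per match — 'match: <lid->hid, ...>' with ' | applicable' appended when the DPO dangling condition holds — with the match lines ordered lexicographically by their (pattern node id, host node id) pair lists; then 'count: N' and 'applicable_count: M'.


4 match(es); 0 pass the dangling check.
match: 0->2, 1->8, 2->1
match: 0->2, 1->8, 2->13
match: 0->14, 1->13, 2->1
match: 0->14, 1->13, 2->8
count: 4
applicable_count: 0


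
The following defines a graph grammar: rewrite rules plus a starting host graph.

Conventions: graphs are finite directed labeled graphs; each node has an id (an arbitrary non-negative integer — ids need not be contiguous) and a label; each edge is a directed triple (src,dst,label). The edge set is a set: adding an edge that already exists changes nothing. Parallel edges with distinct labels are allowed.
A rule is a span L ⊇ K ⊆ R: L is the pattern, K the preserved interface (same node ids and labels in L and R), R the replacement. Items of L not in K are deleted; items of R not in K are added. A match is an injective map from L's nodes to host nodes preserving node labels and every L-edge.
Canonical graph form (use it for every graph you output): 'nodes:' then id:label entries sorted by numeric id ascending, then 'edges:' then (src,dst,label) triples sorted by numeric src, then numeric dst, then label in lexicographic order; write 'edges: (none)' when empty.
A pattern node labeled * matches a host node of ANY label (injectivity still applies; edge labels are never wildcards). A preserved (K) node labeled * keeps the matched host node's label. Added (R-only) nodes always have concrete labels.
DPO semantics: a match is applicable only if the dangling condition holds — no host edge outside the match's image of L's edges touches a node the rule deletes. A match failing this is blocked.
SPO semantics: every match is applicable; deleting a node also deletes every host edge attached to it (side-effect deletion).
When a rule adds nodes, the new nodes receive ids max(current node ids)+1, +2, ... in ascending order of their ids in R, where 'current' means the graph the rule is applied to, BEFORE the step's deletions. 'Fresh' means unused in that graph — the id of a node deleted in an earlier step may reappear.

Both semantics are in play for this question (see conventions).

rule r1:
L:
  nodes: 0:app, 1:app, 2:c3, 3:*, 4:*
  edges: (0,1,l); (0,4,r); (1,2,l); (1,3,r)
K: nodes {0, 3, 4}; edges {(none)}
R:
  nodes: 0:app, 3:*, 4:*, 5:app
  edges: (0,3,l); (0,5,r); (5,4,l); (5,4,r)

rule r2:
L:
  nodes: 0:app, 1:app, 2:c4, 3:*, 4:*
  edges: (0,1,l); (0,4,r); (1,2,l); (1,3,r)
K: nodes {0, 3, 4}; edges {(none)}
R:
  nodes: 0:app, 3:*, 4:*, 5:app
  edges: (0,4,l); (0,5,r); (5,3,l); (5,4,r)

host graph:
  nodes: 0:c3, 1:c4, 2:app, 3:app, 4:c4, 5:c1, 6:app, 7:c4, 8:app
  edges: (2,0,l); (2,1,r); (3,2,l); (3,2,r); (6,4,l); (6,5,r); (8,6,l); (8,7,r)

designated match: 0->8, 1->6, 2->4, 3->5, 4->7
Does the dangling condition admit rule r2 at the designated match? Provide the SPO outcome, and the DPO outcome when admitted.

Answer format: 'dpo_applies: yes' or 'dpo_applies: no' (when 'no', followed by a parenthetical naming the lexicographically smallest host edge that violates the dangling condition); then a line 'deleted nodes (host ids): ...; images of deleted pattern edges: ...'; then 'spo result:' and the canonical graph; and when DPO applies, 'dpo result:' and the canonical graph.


dpo_applies: yes
deleted nodes (host ids): 4, 6; images of deleted pattern edges: (6,4,l); (6,5,r); (8,6,l); (8,7,r)
spo result:
nodes: 0:c3, 1:c4, 2:app, 3:app, 5:c1, 7:c4, 8:app, 9:app
edges: (2,0,l); (2,1,r); (3,2,l); (3,2,r); (8,7,l); (8,9,r); (9,5,l); (9,7,r)
dpo result:
nodes: 0:c3, 1:c4, 2:app, 3:app, 5:c1, 7:c4, 8:app, 9:app
edges: (2,0,l); (2,1,r); (3,2,l); (3,2,r); (8,7,l); (8,9,r); (9,5,l); (9,7,r)


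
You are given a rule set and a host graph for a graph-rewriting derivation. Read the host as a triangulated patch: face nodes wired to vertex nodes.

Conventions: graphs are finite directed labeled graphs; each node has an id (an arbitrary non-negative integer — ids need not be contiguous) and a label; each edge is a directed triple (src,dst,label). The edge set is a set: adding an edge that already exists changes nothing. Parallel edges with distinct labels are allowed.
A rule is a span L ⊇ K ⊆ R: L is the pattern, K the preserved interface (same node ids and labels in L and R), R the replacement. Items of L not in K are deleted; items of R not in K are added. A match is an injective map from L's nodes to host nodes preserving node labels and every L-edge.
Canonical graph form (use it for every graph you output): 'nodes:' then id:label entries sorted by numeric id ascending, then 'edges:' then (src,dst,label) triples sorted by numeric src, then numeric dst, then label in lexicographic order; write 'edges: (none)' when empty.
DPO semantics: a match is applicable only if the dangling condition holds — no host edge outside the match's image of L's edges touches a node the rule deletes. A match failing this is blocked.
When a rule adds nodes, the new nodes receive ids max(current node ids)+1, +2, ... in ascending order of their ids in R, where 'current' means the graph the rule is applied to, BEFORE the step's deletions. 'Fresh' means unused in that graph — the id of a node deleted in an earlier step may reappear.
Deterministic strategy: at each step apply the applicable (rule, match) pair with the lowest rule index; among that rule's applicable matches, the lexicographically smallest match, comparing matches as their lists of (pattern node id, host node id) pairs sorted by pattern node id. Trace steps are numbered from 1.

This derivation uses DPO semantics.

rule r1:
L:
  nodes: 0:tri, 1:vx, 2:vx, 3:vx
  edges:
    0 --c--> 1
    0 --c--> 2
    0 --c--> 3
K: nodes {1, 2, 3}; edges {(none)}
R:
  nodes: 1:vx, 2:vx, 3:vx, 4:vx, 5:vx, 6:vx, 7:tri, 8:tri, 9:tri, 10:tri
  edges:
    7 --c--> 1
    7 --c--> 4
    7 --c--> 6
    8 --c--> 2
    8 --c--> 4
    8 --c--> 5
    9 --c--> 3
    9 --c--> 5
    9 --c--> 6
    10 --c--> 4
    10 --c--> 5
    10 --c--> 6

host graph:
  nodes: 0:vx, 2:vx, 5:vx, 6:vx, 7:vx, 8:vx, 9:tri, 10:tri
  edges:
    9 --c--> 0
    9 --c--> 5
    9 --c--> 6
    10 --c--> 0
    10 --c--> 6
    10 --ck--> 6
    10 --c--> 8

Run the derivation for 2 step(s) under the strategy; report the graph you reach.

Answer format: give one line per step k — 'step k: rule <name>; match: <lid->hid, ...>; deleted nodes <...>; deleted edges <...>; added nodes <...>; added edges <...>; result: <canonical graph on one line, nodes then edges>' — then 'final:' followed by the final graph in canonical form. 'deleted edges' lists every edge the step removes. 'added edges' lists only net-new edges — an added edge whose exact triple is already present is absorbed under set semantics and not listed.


step 1: rule r1; match: 0->9, 1->0, 2->5, 3->6; deleted nodes 9; deleted edges (9,0,c); (9,5,c); (9,6,c); added nodes 11, 12, 13, 14, 15, 16, 17; added edges (14,0,c); (14,11,c); (14,13,c); (15,5,c); (15,11,c); (15,12,c); (16,6,c); (16,12,c); (16,13,c); (17,11,c); (17,12,c); (17,13,c); result: nodes: 0:vx, 2:vx, 5:vx, 6:vx, 7:vx, 8:vx, 10:tri, 11:vx, 12:vx, 13:vx, 14:tri, 15:tri, 16:tri, 17:tri edges: (10,0,c); (10,6,c); (10,6,ck); (10,8,c); (14,0,c); (14,11,c); (14,13,c); (15,5,c); (15,11,c); (15,12,c); (16,6,c); (16,12,c); (16,13,c); (17,11,c); (17,12,c); (17,13,c)
step 2: rule r1; match: 0->14, 1->0, 2->11, 3->13; deleted nodes 14; deleted edges (14,0,c); (14,11,c); (14,13,c); added nodes 18, 19, 20, 21, 22, 23, 24; added edges (21,0,c); (21,18,c); (21,20,c); (22,11,c); (22,18,c); (22,19,c); (23,13,c); (23,19,c); (23,20,c); (24,18,c); (24,19,c); (24,20,c); result: nodes: 0:vx, 2:vx, 5:vx, 6:vx, 7:vx, 8:vx, 10:tri, 11:vx, 12:vx, 13:vx, 15:tri, 16:tri, 17:tri, 18:vx, 19:vx, 20:vx, 21:tri, 22:tri, 23:tri, 24:tri edges: (10,0,c); (10,6,c); (10,6,ck); (10,8,c); (15,5,c); (15,11,c); (15,12,c); (16,6,c); (16,12,c); (16,13,c); (17,11,c); (17,12,c); (17,13,c); (21,0,c); (21,18,c); (21,20,c); (22,11,c); (22,18,c); (22,19,c); (23,13,c); (23,19,c); (23,20,c); (24,18,c); (24,19,c); (24,20,c)
final:
nodes: 0:vx, 2:vx, 5:vx, 6:vx, 7:vx, 8:vx, 10:tri, 11:vx, 12:vx, 13:vx, 15:tri, 16:tri, 17:tri, 18:vx, 19:vx, 20:vx, 21:tri, 22:tri, 23:tri, 24:tri
edges: (10,0,c); (10,6,c); (10,6,ck); (10,8,c); (15,5,c); (15,11,c); (15,12,c); (16,6,c); (16,12,c); (16,13,c); (17,11,c); (17,12,c); (17,13,c); (21,0,c); (21,18,c); (21,20,c); (22,11,c); (22,18,c); (22,19,c); (23,13,c); (23,19,c); (23,20,c); (24,18,c); (24,19,c); (24,20,c)


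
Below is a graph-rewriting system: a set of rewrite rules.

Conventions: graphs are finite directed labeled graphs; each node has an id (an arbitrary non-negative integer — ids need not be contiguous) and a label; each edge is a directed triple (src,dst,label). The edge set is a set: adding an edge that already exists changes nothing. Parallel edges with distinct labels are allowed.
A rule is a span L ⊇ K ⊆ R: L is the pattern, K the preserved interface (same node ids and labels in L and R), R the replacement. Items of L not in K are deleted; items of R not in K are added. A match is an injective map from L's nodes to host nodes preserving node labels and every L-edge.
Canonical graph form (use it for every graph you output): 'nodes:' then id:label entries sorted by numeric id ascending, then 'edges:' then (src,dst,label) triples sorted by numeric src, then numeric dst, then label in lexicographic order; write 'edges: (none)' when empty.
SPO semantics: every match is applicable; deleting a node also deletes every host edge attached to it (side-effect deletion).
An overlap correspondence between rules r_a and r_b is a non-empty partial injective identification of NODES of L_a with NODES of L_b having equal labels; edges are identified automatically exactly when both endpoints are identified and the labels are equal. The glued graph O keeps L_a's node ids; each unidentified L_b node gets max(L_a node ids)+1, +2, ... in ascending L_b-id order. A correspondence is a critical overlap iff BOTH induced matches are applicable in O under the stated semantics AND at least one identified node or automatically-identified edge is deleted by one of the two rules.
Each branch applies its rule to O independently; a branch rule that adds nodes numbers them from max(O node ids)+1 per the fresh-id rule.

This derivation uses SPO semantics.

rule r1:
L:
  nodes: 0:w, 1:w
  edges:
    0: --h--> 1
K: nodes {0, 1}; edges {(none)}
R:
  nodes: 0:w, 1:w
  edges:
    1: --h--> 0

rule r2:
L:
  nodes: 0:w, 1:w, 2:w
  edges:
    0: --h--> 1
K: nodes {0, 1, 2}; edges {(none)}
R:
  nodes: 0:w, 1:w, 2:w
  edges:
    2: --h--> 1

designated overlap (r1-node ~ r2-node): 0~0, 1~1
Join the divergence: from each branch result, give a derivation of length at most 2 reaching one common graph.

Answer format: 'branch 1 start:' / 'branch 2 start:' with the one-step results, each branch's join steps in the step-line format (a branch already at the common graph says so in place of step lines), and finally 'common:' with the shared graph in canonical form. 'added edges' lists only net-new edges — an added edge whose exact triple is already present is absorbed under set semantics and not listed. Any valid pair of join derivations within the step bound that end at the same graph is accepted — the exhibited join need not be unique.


branch 1 start:
nodes: 0:w, 1:w, 2:w
edges: (1,0,h)
branch 2 start:
nodes: 0:w, 1:w, 2:w
edges: (2,1,h)
branch 1 step 1: rule r1; match: 0->1, 1->0; deleted nodes (none); deleted edges (1,0,h); added nodes (none); added edges (0,1,h); result: nodes: 0:w, 1:w, 2:w edges: (0,1,h)
branch 2 step 1: rule r2; match: 0->2, 1->1, 2->0; deleted nodes (none); deleted edges (2,1,h); added nodes (none); added edges (0,1,h); result: nodes: 0:w, 1:w, 2:w edges: (0,1,h)
common:
nodes: 0:w, 1:w, 2:w
edges: (0,1,h)


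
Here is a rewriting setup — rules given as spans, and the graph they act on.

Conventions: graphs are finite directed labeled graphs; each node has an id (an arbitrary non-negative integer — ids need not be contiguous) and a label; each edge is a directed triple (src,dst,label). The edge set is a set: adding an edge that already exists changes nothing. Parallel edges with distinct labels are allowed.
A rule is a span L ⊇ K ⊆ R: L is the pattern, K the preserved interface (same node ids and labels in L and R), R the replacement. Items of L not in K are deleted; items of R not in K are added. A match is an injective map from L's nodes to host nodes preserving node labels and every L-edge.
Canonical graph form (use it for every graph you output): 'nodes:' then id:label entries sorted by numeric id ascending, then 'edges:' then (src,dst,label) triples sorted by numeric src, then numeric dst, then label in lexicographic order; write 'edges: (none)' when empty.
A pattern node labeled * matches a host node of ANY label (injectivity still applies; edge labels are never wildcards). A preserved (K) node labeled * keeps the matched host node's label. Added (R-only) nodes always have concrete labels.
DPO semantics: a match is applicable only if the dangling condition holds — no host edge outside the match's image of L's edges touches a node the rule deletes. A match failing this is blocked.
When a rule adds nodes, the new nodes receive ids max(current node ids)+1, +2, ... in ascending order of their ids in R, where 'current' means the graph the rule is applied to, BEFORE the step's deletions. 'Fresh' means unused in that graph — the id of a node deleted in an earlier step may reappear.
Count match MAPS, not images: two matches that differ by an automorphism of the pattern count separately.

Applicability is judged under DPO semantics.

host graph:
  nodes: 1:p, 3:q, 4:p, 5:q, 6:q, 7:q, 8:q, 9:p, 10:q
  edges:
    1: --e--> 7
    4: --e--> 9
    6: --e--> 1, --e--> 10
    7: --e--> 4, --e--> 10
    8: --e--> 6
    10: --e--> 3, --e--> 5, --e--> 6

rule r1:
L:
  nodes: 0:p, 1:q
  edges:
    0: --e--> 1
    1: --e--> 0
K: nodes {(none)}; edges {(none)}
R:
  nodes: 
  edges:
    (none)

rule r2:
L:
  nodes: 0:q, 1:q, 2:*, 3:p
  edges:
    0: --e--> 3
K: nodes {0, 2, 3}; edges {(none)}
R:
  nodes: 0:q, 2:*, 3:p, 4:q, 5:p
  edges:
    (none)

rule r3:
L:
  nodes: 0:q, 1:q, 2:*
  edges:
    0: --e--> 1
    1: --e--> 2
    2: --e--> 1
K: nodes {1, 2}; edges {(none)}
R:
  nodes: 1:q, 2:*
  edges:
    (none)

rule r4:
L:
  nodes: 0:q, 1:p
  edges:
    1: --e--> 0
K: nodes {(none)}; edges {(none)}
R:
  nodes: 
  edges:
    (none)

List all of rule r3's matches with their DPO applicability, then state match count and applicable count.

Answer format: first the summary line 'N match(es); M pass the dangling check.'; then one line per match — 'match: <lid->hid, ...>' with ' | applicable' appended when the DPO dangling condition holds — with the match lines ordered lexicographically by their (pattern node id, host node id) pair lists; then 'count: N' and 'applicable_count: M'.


2 match(es); 1 pass the dangling check.
match: 0->7, 1->10, 2->6
match: 0->8, 1->6, 2->10 | applicable
count: 2
applicable_count: 1
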